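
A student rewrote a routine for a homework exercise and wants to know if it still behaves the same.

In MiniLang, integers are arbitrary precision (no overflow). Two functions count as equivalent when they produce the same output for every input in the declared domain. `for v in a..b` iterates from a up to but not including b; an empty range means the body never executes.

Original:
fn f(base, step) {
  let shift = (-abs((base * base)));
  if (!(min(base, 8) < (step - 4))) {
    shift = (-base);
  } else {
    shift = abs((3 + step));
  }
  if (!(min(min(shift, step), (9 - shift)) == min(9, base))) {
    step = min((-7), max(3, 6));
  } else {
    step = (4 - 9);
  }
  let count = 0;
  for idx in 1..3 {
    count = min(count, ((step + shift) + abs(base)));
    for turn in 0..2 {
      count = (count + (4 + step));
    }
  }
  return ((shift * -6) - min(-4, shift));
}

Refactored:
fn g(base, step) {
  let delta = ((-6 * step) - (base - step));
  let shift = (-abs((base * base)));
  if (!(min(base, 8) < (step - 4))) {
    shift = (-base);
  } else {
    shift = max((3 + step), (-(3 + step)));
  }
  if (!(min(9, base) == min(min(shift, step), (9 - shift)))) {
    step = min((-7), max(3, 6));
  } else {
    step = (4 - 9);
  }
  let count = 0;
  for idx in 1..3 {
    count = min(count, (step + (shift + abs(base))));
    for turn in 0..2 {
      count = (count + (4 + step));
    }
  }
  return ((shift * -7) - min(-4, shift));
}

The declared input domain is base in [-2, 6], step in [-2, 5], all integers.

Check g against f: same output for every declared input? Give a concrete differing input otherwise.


Run the pair on base=-2, step=-2.
f: shift = -4; (!(min(base, 8) < (step - 4))) -> true; shift = 2; (!(min(min(shift, step), (9 - shift)) == min(9, base))) -> false; step = -5; count = 0; [idx=1]; count = -1; [turn=0]; count = -2; [turn=1]; count = -3; [idx=2]; count = -3; [turn=0]; count = -4; [turn=1]; count = -5; return -8
g: delta = 12; shift = -4; (!(min(base, 8) < (step - 4))) -> true; shift = 2; (!(min(9, base) == min(min(shift, step), (9 - shift)))) -> false; step = -5; count = 0; [idx=1]; count = -1; [turn=0]; count = -2; [turn=1]; count = -3; [idx=2]; count = -3; [turn=0]; count = -4; [turn=1]; count = -5; return -10
-8 and -10 differ, so these are not the same function on this domain.
verdict: not equivalent; witness: base=-2, step=-2


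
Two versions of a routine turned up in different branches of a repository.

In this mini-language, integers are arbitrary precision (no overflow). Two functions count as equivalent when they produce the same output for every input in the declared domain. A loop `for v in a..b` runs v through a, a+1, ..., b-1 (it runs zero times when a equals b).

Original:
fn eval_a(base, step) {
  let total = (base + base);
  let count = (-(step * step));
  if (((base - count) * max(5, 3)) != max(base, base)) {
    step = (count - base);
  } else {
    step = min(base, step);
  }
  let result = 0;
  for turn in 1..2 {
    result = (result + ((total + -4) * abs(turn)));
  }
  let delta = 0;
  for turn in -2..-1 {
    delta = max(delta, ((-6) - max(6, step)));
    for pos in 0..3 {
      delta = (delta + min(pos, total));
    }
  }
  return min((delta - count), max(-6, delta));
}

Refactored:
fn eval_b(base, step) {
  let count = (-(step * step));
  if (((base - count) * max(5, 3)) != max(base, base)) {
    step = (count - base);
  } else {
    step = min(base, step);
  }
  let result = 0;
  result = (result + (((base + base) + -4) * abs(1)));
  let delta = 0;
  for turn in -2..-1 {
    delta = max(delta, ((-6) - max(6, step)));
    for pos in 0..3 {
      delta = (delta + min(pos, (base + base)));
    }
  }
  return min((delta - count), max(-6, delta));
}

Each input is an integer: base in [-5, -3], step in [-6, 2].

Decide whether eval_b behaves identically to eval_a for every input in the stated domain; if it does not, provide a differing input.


This is a faithful refactor — arithmetic usage differs; also local variable names differ; also constant usage differs; also loop structure differs; also statement counts differ, but the computed results match everywhere.
Tracing base=-5, step=-5: eval_a: total becomes -10; next count becomes -25; next (((base - count) * max(5, 3)) != max(base, base)) evaluates to true; next step becomes -20; next result becomes 0; next at turn=1:; next result becomes -14; next delta becomes 0; next at turn=-2:; next delta becomes 0; next at pos=0:; next delta becomes -10; next at pos=1:; next delta becomes -20; next at pos=2:; next delta becomes -30; next final value -6 | eval_b: count becomes -25; next (((base - count) * max(5, 3)) != max(base, base)) evaluates to true; next step becomes -20; next result becomes 0; next result becomes -14; next delta becomes 0; next at turn=-2:; next delta becomes 0; next at pos=0:; next delta becomes -10; next at pos=1:; next delta becomes -20; next at pos=2:; next delta becomes -30; next final value -6 — matching result -6.
Checked all 27 inputs in the declared domain: the outputs agree on every one.
verdict: equivalent


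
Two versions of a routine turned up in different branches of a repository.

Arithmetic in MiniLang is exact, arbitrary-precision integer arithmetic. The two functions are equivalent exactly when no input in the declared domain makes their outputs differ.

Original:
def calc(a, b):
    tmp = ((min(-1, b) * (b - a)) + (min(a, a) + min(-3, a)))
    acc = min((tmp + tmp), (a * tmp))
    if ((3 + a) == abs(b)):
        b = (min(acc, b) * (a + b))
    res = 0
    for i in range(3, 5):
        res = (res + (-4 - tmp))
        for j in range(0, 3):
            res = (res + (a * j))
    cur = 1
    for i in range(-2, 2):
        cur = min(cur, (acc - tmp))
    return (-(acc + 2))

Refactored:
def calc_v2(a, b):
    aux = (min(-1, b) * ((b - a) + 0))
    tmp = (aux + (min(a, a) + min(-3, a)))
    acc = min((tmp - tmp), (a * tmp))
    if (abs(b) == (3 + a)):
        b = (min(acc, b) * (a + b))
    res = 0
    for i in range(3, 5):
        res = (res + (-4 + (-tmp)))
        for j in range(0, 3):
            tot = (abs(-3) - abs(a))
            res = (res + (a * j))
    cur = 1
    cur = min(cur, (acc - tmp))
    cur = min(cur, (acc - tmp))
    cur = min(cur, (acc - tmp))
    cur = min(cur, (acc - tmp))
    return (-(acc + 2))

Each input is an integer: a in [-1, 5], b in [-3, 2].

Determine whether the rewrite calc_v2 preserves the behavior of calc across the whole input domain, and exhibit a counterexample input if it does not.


Evaluate both at a=-1, b=-2.
calc: tmp := -2 | acc := -4 | ((3 + a) == abs(b)): true | b := 12 | res := 0 | iter i=3: | res := -2 | iter j=0: | res := -2 | iter j=1: | res := -3 | iter j=2: | res := -5 | iter i=4: | res := -7 | iter j=0: | res := -7 | iter j=1: | res := -8 | iter j=2: | res := -10 | cur := 1 | iter i=-2: | cur := -2 | iter i=-1: | cur := -2 | iter i=0: | cur := -2 | iter i=1: | cur := -2 | result 2
calc_v2: aux := 2 | tmp := -2 | acc := 0 | (abs(b) == (3 + a)): true | b := 6 | res := 0 | iter i=3: | res := -2 | iter j=0: | tot := 2 | res := -2 | iter j=1: | tot := 2 | res := -3 | iter j=2: | tot := 2 | res := -5 | iter i=4: | res := -7 | iter j=0: | tot := 2 | res := -7 | iter j=1: | tot := 2 | res := -8 | iter j=2: | tot := 2 | res := -10 | cur := 1 | cur := 1 | cur := 1 | cur := 1 | cur := 1 | result -2
2 and -2 differ, so these are not the same function on this domain.
verdict: not equivalent; witness: a=-1, b=-2


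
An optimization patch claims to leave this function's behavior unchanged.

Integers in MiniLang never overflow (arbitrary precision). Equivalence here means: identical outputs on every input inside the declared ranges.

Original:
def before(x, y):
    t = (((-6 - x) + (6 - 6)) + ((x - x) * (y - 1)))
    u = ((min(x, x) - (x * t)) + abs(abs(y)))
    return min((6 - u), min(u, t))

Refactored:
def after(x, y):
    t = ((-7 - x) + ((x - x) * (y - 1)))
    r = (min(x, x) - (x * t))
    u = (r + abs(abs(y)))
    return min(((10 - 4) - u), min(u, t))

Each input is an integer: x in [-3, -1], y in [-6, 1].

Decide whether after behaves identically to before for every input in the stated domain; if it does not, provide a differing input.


Take x=-3, y=-6.
before: t := -3 | u := -6 | result -6
after: t := -4 | r := -15 | u := -9 | result -9
-6 vs -9 — the two versions disagree here.
verdict: not equivalent; witness: x=-3, y=-6


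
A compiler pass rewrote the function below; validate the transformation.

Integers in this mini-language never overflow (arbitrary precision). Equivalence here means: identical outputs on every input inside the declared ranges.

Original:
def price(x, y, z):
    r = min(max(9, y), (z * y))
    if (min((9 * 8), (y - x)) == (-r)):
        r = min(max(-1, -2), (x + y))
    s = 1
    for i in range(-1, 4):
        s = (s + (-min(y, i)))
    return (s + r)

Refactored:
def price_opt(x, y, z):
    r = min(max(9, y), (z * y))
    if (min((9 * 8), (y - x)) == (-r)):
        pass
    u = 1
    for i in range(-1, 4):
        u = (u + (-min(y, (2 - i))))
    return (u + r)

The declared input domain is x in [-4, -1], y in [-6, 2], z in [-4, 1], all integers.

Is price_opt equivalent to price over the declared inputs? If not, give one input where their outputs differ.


Consider the input x=-4, y=-4, z=0.
price: r=0, then (min((9 * 8), (y - x)) == (-r)) is true, then r=-8, then s=1, then (i=-1), then s=5, then (i=0), then s=9, then (i=1), then s=13, then (i=2), then s=17, then (i=3), then s=21, then returns 13
price_opt: r=0, then (min((9 * 8), (y - x)) == (-r)) is true, then u=1, then (i=-1), then u=5, then (i=0), then u=9, then (i=1), then u=13, then (i=2), then u=17, then (i=3), then u=21, then returns 21
13 against 21: the behavior changed.
verdict: not equivalent; witness: x=-4, y=-4, z=0


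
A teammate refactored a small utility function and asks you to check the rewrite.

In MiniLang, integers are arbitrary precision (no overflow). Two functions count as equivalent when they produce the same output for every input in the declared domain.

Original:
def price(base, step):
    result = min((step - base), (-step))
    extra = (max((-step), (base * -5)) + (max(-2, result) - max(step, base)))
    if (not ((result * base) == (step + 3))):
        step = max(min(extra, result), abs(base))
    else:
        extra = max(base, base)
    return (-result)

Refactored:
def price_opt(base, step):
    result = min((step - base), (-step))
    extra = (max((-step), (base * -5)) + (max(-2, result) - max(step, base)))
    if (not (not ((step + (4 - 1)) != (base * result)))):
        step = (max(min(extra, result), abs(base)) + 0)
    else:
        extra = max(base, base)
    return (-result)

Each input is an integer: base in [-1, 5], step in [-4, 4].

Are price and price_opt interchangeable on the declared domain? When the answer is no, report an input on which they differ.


The two are interchangeable: constant usage differs; boolean connective usage differs; comparison usage differs; arithmetic usage differs, and every declared input agrees.
As a probe, take base=4, step=-2: price runs result = -6; extra = -4; (not ((result * base) == (step + 3))) -> true; step = 4; return 6; price_opt runs result = -6; extra = -4; (not (not ((step + (4 - 1)) != (base * result)))) -> true; step = 4; return 6; both end at 6.
Sweeping the whole domain (63 inputs) finds no disagreement.
verdict: equivalent


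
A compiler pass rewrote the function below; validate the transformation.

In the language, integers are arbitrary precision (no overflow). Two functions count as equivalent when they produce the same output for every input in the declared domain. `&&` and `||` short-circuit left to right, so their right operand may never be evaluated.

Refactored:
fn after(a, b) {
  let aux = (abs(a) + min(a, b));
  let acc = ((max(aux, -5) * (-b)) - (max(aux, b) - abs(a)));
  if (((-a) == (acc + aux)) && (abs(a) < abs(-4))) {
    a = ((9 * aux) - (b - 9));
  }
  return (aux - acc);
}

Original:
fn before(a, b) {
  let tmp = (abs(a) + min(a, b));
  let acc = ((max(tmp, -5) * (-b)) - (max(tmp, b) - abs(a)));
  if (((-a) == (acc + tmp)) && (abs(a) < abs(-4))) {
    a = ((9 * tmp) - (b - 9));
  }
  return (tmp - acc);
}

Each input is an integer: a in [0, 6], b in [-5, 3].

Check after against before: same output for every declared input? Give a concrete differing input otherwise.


Equivalent — the differences include local variable names differ, yet no declared input distinguishes the two.
Spot check at a=2, b=0 — before: tmp becomes 2; next acc becomes 0; next (((-a) == (acc + tmp)) && (abs(a) < abs(-4))) evaluates to false; next final value 2. after: aux becomes 2; next acc becomes 0; next (((-a) == (acc + aux)) && (abs(a) < abs(-4))) evaluates to false; next final value 2. Both give 2.
Sweeping the whole domain (63 inputs) finds no disagreement.
verdict: equivalent


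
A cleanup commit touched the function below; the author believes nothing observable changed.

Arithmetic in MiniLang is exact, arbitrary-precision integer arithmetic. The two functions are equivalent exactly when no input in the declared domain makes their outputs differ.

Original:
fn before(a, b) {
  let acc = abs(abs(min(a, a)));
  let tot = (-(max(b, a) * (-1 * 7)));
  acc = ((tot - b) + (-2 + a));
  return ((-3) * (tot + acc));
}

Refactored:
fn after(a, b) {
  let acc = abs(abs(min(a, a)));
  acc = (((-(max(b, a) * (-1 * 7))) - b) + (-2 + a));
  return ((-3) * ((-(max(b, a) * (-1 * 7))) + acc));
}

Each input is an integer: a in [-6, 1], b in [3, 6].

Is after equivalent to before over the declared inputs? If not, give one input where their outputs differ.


Side by side, the visible changes include: constant usage differs; also min/max/abs usage differs; also arithmetic usage differs; also statement counts differ; also local variable names differ.
As a probe, take a=-4, b=5: before runs acc := 4 | tot := 35 | acc := 24 | result -177; after runs acc := 4 | acc := 24 | result -177; both end at -177.
Sweeping the whole domain (32 inputs) finds no disagreement.
verdict: equivalent


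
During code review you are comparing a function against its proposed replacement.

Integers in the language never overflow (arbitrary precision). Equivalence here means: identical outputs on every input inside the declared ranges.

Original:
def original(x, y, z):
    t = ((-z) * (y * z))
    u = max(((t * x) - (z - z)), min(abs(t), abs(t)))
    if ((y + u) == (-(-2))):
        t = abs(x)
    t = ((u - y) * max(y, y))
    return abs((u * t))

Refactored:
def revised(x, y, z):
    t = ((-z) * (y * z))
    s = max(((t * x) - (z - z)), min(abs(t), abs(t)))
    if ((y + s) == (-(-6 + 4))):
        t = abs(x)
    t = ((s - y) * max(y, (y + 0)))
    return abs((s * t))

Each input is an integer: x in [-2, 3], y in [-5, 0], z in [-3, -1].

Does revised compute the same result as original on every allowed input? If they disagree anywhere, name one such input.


Comparing the listings, the differences include: local variable names differ; also arithmetic usage differs; also constant usage differs.
As a probe, take x=2, y=-4, z=-2: original runs t := 16 | u := 32 | ((y + u) == (-(-2))): false | t := -144 | result 4608; revised runs t := 16 | s := 32 | ((y + s) == (-(-6 + 4))): false | t := -144 | result 4608; both end at 4608.
Across all 108 domain points the two functions coincide.
verdict: equivalent


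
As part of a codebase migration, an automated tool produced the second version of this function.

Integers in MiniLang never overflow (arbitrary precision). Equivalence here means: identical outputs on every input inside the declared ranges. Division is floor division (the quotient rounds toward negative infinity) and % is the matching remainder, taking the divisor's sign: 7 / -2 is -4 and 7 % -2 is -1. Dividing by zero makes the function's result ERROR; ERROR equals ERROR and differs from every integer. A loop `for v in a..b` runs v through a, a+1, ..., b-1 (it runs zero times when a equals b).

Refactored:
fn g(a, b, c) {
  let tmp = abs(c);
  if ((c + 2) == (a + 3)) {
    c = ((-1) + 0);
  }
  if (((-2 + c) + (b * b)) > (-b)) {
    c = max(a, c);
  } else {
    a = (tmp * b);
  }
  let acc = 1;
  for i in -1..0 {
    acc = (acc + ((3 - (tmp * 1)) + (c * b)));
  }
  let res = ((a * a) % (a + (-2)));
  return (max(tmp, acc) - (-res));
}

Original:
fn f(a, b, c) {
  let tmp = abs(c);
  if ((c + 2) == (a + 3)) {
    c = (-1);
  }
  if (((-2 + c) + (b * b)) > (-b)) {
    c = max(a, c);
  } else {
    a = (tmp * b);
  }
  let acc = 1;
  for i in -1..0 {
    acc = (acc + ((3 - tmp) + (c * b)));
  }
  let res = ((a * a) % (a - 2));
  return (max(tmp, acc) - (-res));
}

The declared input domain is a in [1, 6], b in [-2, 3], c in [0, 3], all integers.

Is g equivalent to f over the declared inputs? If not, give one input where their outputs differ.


Comparing the listings, the differences include: constant usage differs, and arithmetic usage differs.
One worked example (a=4, b=-1, c=1) — f: tmp = 1; ((c + 2) == (a + 3)) -> false; (((-2 + c) + (b * b)) > (-b)) -> false; a = -1; acc = 1; [i=-1]; acc = 2; res = -2; return 0; g: tmp = 1; ((c + 2) == (a + 3)) -> false; (((-2 + c) + (b * b)) > (-b)) -> false; a = -1; acc = 1; [i=-1]; acc = 2; res = -2; return 0; agreement on 0.
Across all 144 domain points the two functions coincide.
verdict: equivalent


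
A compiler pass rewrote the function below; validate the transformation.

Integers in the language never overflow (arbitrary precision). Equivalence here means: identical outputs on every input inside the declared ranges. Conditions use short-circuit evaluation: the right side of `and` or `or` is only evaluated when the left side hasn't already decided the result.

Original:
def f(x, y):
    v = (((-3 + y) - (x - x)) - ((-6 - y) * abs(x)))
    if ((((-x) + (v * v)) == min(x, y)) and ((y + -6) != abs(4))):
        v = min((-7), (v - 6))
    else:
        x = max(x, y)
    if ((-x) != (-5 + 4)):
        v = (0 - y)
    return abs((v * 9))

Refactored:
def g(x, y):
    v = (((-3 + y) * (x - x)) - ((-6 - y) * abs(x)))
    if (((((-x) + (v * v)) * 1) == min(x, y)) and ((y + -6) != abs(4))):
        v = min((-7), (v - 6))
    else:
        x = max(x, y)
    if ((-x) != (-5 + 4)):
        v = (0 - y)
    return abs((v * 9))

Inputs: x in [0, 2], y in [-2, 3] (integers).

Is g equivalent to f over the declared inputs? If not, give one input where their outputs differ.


Not equivalent: x=0, y=1 separates them (18 vs 9).
f: v becomes -2; next ((((-x) + (v * v)) == min(x, y)) and ((y + -6) != abs(4))) evaluates to false; next x becomes 1; next ((-x) != (-5 + 4)) evaluates to false; next final value 18
g: v becomes 0; next (((((-x) + (v * v)) * 1) == min(x, y)) and ((y + -6) != abs(4))) evaluates to true; next v becomes -7; next ((-x) != (-5 + 4)) evaluates to true; next v becomes -1; next final value 9
verdict: not equivalent; witness: x=0, y=1


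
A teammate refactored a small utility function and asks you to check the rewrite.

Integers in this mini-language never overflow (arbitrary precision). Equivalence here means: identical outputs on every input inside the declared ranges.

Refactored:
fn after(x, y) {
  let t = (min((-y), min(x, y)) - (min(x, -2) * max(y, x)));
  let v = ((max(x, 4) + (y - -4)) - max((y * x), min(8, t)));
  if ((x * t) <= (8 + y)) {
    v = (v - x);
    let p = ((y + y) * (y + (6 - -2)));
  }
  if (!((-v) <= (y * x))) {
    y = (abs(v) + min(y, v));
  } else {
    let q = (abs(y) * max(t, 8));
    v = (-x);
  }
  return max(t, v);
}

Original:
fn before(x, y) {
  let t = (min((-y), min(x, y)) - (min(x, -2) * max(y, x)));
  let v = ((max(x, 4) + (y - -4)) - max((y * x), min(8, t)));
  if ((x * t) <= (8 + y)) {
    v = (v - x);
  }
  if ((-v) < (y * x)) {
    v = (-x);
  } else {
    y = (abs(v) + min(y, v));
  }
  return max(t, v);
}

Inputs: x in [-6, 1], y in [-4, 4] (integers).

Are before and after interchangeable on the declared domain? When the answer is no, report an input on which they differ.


There is a counterexample at x=-5, y=2: 10 on one side, 5 on the other.
before: t becomes 5; next v becomes 5; next ((x * t) <= (8 + y)) evaluates to true; next v becomes 10; next ((-v) < (y * x)) evaluates to false; next y becomes 12; next final value 10
after: t becomes 5; next v becomes 5; next ((x * t) <= (8 + y)) evaluates to true; next v becomes 10; next p becomes 40; next (!((-v) <= (y * x))) evaluates to false; next q becomes 16; next v becomes 5; next final value 5
verdict: not equivalent; witness: x=-5, y=2


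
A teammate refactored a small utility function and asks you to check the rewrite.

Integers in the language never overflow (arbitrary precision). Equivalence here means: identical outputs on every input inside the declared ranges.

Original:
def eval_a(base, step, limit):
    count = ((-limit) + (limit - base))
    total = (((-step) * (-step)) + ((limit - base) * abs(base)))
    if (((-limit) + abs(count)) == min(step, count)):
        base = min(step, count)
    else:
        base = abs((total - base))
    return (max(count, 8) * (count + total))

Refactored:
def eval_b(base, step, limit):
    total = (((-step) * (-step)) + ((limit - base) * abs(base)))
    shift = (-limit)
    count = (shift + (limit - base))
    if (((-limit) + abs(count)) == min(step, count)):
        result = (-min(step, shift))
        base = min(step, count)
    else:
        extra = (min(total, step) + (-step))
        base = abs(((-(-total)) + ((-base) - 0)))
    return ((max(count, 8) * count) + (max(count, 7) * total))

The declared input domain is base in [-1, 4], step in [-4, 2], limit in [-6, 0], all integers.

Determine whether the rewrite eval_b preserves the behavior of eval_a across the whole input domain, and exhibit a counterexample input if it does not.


Evaluate both at base=-1, step=-4, limit=-6.
eval_a: count becomes 1; next total becomes 11; next (((-limit) + abs(count)) == min(step, count)) evaluates to false; next base becomes 12; next final value 96
eval_b: total becomes 11; next shift becomes 6; next count becomes 1; next (((-limit) + abs(count)) == min(step, count)) evaluates to false; next extra becomes 0; next base becomes 12; next final value 85
96 and 85 differ, so these are not the same function on this domain.
verdict: not equivalent; witness: base=-1, step=-4, limit=-6


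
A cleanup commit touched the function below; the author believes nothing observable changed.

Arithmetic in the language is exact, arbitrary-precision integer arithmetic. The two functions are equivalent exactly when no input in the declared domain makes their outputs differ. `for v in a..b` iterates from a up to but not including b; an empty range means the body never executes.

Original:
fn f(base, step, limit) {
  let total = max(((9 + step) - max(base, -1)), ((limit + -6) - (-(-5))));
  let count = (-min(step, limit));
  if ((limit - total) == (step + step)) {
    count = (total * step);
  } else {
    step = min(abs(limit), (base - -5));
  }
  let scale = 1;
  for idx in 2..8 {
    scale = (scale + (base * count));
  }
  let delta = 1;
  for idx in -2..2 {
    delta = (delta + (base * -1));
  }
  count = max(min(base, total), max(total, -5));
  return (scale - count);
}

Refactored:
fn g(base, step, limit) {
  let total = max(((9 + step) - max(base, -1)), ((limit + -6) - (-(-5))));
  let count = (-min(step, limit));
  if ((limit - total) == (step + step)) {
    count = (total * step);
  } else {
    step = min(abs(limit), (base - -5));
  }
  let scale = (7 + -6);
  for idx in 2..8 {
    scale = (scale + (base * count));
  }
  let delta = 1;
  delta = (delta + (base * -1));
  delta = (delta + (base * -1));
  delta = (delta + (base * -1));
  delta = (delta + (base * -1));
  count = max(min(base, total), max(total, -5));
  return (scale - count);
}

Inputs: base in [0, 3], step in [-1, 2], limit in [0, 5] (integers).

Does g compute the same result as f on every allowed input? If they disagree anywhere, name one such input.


Changes here: arithmetic usage differs, and loop structure differs, and statement counts differ, and constant usage differs; the full 96-point sweep finds no disagreement.
verdict: equivalent


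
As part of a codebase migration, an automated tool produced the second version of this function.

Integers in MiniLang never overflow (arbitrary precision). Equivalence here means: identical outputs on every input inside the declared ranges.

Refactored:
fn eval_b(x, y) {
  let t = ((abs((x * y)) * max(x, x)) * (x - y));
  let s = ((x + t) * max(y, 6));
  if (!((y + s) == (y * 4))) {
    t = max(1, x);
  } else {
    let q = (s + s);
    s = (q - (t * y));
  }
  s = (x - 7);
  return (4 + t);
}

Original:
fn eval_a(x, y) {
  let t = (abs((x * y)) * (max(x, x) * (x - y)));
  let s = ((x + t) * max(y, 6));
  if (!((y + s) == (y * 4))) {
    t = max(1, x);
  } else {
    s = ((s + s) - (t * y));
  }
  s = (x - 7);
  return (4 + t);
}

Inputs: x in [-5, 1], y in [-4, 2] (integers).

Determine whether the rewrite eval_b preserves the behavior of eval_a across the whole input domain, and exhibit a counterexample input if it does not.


Differences: local variable names differ; statement counts differ — yet all 49 inputs agree.
verdict: equivalent


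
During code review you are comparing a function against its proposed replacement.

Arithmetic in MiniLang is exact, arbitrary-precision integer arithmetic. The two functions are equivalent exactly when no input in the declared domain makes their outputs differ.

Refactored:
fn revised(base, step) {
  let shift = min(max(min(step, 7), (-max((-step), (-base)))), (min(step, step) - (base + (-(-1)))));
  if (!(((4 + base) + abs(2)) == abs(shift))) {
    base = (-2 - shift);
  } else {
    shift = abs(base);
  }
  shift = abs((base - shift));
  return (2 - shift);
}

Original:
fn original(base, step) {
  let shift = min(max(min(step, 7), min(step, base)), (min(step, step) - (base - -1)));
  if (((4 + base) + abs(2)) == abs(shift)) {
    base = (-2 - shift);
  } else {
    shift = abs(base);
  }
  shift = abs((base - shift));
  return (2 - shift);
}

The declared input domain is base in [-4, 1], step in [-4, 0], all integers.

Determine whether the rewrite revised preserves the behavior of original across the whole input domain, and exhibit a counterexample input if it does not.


Try base=-4, step=-4.
original: shift = -4; (((4 + base) + abs(2)) == abs(shift)) -> false; shift = 4; shift = 8; return -6
revised: shift = -4; (!(((4 + base) + abs(2)) == abs(shift))) -> true; base = 2; shift = 6; return -4
-6 != -4, so the rewrite changes behavior.
verdict: not equivalent; witness: base=-4, step=-4


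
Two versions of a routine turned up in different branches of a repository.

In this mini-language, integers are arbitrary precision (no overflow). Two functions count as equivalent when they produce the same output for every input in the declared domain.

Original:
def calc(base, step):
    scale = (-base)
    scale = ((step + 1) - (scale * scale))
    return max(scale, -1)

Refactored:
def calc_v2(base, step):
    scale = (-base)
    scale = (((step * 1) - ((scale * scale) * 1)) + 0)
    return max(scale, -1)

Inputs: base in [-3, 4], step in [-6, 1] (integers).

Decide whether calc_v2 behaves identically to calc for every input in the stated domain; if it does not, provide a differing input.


Consider the input base=-1, step=0.
calc: scale=1, then scale=0, then returns 0
calc_v2: scale=1, then scale=-1, then returns -1
0 against -1: the behavior changed.
verdict: not equivalent; witness: base=-1, step=0


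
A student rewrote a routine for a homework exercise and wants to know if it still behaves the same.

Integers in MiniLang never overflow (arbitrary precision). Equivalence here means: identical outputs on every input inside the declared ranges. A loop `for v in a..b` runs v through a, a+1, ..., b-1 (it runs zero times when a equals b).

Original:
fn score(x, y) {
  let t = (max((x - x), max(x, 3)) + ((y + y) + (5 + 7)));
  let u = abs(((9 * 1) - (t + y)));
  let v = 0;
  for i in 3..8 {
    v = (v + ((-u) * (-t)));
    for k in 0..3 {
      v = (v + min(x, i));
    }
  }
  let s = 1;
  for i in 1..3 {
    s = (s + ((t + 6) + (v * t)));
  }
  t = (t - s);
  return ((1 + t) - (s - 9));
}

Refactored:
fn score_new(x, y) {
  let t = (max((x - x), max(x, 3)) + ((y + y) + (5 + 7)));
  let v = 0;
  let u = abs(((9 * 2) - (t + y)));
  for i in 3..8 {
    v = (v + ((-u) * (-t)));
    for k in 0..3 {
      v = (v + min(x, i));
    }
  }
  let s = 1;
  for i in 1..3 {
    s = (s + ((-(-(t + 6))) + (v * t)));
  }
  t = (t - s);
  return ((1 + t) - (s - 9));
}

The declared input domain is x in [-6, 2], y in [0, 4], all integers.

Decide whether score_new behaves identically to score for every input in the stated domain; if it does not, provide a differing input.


Run the pair on x=-6, y=0.
score: t := 15 | u := 6 | v := 0 | iter i=3: | v := 90 | iter k=0: | v := 84 | iter k=1: | v := 78 | iter k=2: | v := 72 | iter i=4: | v := 162 | iter k=0: | v := 156 | iter k=1: | v := 150 | iter k=2: | v := 144 | iter i=5: | v := 234 | iter k=0: | v := 228 | iter k=1: | v := 222 | iter k=2: | v := 216 | iter i=6: | v := 306 | iter k=0: | v := 300 | iter k=1: | v := 294 | iter k=2: | v := 288 | iter i=7: | v := 378 | iter k=0: | v := 372 | iter k=1: | v := 366 | iter k=2: | v := 360 | s := 1 | iter i=1: | s := 5422 | iter i=2: | s := 10843 | t := -10828 | result -21661
score_new: t := 15 | v := 0 | u := 3 | iter i=3: | v := 45 | iter k=0: | v := 39 | iter k=1: | v := 33 | iter k=2: | v := 27 | iter i=4: | v := 72 | iter k=0: | v := 66 | iter k=1: | v := 60 | iter k=2: | v := 54 | iter i=5: | v := 99 | iter k=0: | v := 93 | iter k=1: | v := 87 | iter k=2: | v := 81 | iter i=6: | v := 126 | iter k=0: | v := 120 | iter k=1: | v := 114 | iter k=2: | v := 108 | iter i=7: | v := 153 | iter k=0: | v := 147 | iter k=1: | v := 141 | iter k=2: | v := 135 | s := 1 | iter i=1: | s := 2047 | iter i=2: | s := 4093 | t := -4078 | result -8161
-21661 and -8161 differ, so these are not the same function on this domain.
verdict: not equivalent; witness: x=-6, y=0


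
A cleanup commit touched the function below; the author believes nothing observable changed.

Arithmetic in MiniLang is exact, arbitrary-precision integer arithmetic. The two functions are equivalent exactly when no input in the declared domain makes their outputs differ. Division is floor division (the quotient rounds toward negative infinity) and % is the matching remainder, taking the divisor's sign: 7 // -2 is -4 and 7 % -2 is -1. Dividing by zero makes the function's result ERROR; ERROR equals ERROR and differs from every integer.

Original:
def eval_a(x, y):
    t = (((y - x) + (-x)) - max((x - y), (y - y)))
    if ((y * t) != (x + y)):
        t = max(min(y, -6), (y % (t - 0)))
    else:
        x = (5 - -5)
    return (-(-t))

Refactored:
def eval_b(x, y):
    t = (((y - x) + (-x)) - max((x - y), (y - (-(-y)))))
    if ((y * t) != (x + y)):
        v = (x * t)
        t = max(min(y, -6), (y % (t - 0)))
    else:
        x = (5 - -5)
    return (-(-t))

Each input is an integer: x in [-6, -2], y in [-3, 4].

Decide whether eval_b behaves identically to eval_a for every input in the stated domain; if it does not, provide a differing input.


Reading the diff, among the changes: arithmetic usage differs, plus statement counts differ, plus local variable names differ.
One worked example (x=-2, y=2) — eval_a: t = 6; ((y * t) != (x + y)) -> true; t = 2; return 2; eval_b: t = 6; ((y * t) != (x + y)) -> true; v = -12; t = 2; return 2; agreement on 2.
An exhaustive pass over the 40 declared inputs shows identical outputs.
verdict: equivalent


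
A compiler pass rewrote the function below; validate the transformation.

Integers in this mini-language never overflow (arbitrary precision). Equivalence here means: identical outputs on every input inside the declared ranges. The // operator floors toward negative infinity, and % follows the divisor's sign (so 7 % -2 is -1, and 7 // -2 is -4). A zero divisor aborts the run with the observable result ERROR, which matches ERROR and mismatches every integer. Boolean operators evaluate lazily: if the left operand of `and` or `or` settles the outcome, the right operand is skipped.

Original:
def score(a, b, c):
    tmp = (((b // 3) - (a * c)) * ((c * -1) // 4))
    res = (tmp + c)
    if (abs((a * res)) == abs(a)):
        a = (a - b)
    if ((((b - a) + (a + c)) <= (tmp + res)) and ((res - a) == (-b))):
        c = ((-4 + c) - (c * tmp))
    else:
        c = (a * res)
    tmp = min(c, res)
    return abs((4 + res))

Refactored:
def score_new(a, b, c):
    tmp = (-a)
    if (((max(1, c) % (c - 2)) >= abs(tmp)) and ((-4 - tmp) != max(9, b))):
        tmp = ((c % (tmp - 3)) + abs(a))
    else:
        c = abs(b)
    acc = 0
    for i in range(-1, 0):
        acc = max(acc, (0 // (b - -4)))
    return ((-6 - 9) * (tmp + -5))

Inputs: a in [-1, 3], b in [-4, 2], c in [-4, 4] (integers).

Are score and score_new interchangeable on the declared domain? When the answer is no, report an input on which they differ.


Consider the input a=-1, b=-4, c=-4.
score: tmp := -6 | res := -10 | (abs((a * res)) == abs(a)): false | ((((b - a) + (a + c)) <= (tmp + res)) and ((res - a) == (-b))): false | c := 10 | tmp := -10 | result 6
score_new: tmp := 1 | (((max(1, c) % (c - 2)) >= abs(tmp)) and ((-4 - tmp) != max(9, b))): false | c := 4 | acc := 0 | iter i=-1: | divide-by-zero, output ERROR
6 vs ERROR — the two versions disagree here.
verdict: not equivalent; witness: a=-1, b=-4, c=-4


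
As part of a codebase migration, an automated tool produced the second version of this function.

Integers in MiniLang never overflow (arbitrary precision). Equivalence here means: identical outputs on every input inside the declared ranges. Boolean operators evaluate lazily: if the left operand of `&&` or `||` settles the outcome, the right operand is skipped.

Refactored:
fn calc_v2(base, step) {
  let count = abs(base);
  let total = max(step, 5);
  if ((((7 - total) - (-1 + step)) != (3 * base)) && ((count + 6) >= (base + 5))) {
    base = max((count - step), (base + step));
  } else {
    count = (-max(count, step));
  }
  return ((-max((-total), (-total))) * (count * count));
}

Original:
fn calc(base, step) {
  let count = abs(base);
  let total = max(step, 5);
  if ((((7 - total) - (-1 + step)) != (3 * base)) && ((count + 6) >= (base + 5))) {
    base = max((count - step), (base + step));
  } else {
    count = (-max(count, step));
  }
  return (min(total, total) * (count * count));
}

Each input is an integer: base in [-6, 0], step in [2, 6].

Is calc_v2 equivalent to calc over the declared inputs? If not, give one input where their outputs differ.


Reading the diff, among the changes: min/max/abs usage differs.
Spot check at base=-1, step=4 — calc: count becomes 1; next total becomes 5; next ((((7 - total) - (-1 + step)) != (3 * base)) && ((count + 6) >= (base + 5))) evaluates to true; next base becomes 3; next final value 5. calc_v2: count becomes 1; next total becomes 5; next ((((7 - total) - (-1 + step)) != (3 * base)) && ((count + 6) >= (base + 5))) evaluates to true; next base becomes 3; next final value 5. Both give 5.
Sweeping the whole domain (35 inputs) finds no disagreement.
verdict: equivalent


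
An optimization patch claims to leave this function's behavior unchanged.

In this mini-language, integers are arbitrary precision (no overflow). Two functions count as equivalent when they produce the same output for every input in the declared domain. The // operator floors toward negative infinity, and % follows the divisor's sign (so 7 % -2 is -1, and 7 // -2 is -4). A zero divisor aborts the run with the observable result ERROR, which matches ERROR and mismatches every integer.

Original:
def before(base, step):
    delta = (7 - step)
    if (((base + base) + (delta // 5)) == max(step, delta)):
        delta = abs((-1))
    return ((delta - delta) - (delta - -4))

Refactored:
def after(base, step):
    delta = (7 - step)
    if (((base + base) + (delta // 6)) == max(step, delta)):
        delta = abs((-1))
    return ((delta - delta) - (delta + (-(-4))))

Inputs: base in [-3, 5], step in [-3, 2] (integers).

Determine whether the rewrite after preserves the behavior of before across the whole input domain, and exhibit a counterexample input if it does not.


Input base=2, step=2: -5 from before versus -9 from after.
verdict: not equivalent; witness: base=2, step=2


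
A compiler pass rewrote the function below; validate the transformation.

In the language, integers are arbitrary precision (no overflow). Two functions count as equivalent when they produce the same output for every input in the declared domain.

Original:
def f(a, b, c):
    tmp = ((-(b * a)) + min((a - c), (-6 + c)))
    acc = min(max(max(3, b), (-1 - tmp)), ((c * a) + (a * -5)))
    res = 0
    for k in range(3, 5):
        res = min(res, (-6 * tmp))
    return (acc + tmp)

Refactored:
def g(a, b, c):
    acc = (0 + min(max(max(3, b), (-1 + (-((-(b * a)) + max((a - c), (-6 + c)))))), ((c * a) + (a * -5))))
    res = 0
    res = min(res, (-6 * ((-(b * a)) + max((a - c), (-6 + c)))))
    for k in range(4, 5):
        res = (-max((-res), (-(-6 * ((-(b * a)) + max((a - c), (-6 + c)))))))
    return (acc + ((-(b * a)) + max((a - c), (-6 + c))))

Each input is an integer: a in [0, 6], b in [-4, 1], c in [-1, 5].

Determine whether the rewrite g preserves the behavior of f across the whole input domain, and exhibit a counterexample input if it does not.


These are not equivalent — on a=0, b=-4, c=-1 the outputs split (-7 vs 1).
f: tmp = -7; acc = 0; res = 0; [k=3]; res = 0; [k=4]; res = 0; return -7
g: acc = 0; res = 0; res = -6; [k=4]; res = -6; return 1
verdict: not equivalent; witness: a=0, b=-4, c=-1


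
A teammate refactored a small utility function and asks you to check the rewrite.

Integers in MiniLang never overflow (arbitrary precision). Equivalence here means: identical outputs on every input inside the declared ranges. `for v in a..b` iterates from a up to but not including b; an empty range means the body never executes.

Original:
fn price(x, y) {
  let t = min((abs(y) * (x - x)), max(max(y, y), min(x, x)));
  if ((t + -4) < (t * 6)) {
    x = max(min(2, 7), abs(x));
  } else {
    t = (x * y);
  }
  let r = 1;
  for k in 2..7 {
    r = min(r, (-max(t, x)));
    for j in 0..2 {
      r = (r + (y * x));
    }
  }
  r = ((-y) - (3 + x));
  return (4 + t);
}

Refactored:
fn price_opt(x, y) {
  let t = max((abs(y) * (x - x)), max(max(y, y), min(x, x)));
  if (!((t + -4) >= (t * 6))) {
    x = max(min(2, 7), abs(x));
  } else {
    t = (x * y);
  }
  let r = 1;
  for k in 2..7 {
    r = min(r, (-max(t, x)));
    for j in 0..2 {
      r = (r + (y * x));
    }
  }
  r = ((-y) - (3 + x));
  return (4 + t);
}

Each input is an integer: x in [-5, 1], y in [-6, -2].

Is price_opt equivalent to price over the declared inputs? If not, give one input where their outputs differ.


Input x=-5, y=-6: 34 from price versus 4 from price_opt.
verdict: not equivalent; witness: x=-5, y=-6


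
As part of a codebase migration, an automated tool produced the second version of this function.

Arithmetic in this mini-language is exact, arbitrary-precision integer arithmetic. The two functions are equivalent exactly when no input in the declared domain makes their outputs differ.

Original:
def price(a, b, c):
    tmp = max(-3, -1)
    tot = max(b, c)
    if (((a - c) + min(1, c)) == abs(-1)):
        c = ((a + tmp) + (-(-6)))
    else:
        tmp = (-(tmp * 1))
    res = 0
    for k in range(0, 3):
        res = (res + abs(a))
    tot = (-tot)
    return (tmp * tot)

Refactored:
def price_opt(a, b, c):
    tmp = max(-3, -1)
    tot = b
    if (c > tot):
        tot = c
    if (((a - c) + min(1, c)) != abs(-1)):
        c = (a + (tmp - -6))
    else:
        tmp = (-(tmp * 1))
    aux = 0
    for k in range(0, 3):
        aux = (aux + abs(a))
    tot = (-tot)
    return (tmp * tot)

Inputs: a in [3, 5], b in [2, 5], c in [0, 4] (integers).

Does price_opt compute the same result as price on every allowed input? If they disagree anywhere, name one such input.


Consider the input a=3, b=2, c=0.
price: tmp := -1 | tot := 2 | (((a - c) + min(1, c)) == abs(-1)): false | tmp := 1 | res := 0 | iter k=0: | res := 3 | iter k=1: | res := 6 | iter k=2: | res := 9 | tot := -2 | result -2
price_opt: tmp := -1 | tot := 2 | (c > tot): false | (((a - c) + min(1, c)) != abs(-1)): true | c := 8 | aux := 0 | iter k=0: | aux := 3 | iter k=1: | aux := 6 | iter k=2: | aux := 9 | tot := -2 | result 2
-2 != 2, so the rewrite changes behavior.
verdict: not equivalent; witness: a=3, b=2, c=0
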